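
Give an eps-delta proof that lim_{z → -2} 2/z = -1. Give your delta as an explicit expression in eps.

Let eps > 0. We seek delta > 0 such that 0 < |z + 2| < delta implies |2/z + 1| < eps.
|2/z + 1| = 2·|-2 − z|/(2·|z|) = 2|z + 2|/(2|z|).
Restrict delta ≤ 1. Then |z + 2| < 1 gives |z| > 1, so 2|z| > 2.
Then |2/z + 1| < 2|z + 2|/2, which is < eps when |z + 2| < eps.
Take delta = min(1, eps). Then 0 < |z + 2| < delta gives both |z + 2| < 1 and |z + 2| < eps, so |2/z + 1| < eps.

delta = min(1, eps)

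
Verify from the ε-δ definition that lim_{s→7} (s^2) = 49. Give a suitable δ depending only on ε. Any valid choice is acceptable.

Let ε > 0 be given. We seek δ > 0 with 0 < |s − 7| < δ ⇒ |s^2 − 49| < ε.
Factor: s^2 − 49 = (s − 7)(s + 7), so |s^2 − 49| = |s − 7|·|s + 7|.
Impose δ ≤ 2 so that |s| < 9; then |s + 7| ≤ 16.
Hence |s^2 − 49| ≤ 16|s − 7|, which is < ε once |s − 7| < ε/16.
Take δ = min(2, ε/16). If 0 < |s − 7| < δ then both bounds hold and |s^2 − 49| ≤ 16|s − 7| < 16·(ε/16) = ε.

δ = min(2, ε/16)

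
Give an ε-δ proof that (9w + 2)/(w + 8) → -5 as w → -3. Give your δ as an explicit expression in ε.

δ = min(5/2, (5/28)ε)

Suppose ε > 0. We want δ > 0 with 0 < |w + 3| < δ ⇒ |(9w + 2)/(w + 8) + 5| < ε.
Combining over a common denominator, (9w + 2)/(w + 8) + 5 = [(9w + 2)·5 − (-25)·(w + 8)] / [5·(w + 8)] = 70(w + 3) / (5(w + 8)).
So |(9w + 2)/(w + 8) + 5| = 70|w + 3| / (5·|w + 8|).
Restrict δ ≤ 5/2. Then |w + 3| < 5/2 gives |w + 8| = |(w + 3) + 5| ≥ 5 − 5/2 = 5/2.
Hence |(9w + 2)/(w + 8) + 5| < 70|w + 3|/(5·(5/2)) = (28/5)|w + 3|, which is < ε once |w + 3| < (5/28)ε.
Take δ = min(5/2, (5/28)ε). Then 0 < |w + 3| < δ forces both bounds, so |(9w + 2)/(w + 8) + 5| < ε.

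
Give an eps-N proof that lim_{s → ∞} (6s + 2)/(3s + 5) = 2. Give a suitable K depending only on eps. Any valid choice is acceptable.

Fix eps > 0. We seek K > 0 such that s > K implies |(6s + 2)/(3s + 5) − 2| < eps.
(6s + 2)/(3s + 5) − 2 = (3(6s + 2) − 6(3s + 5)) / (3(3s + 5)) = -24/(3(3s + 5)).
For s > 0 we have 3s + 5 > 3s, so |(6s + 2)/(3s + 5) − 2| = 24/(3(3s + 5)) < 24/(3·3s) = (8/3)/s.
Thus |(6s + 2)/(3s + 5) − 2| < eps whenever s > (8/3)/eps.
Take K = (8/3)/eps. If s > K then |(6s + 2)/(3s + 5) − 2| < (8/3)/s < eps.

K = (8/3)/eps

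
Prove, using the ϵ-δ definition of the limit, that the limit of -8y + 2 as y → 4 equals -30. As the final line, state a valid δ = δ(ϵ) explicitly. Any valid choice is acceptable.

δ = ϵ/8

Let ϵ > 0 be given. We need δ > 0 so that 0 < |y − 4| < δ implies |(-8y + 2) + 30| < ϵ.
Since (-8y + 2) + 30 = -8(y − 4), we have |(-8y + 2) + 30| = 8|y − 4|.
Thus it suffices that |y − 4| < ϵ/8.
Take δ = ϵ/8. If 0 < |y − 4| < δ then |(-8y + 2) + 30| = 8|y − 4| < 8·(ϵ/8) = ϵ.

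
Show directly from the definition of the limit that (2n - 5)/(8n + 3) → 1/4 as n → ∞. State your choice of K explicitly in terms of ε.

Fix ε > 0. For n ≥ 1, |(2n - 5)/(8n + 3) − (1/4)| = |-46|/(8(8n + 3)) = 46/(8(8n + 3)).
Since 8n + 3 ≥ 8n for n ≥ 1, this is ≤ 46/(8·8n) = (23/32)/n.
So |(2n - 5)/(8n + 3) − (1/4)| < ε whenever n > (23/32)/ε.
Take K = (23/32)/ε. If n > K then |(2n - 5)/(8n + 3) − (1/4)| ≤ (23/32)/n < ε.

K = (23/32)/ε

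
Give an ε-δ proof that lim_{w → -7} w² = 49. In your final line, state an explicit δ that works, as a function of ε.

δ = min(1, ε/15)

Let ε > 0. We seek δ > 0 with 0 < |w + 7| < δ ⇒ |w² − 49| < ε.
Factor: w² − 49 = (w + 7)(w - 7), so |w² − 49| = |w + 7|·|w - 7|.
Impose δ ≤ 1 so that |w| < 8; then |w - 7| ≤ 15.
Hence |w² − 49| ≤ 15|w + 7|, which is < ε once |w + 7| < ε/15.
Take δ = min(1, ε/15). If 0 < |w + 7| < δ then both bounds hold and |w² − 49| ≤ 15|w + 7| < 15·(ε/15) = ε.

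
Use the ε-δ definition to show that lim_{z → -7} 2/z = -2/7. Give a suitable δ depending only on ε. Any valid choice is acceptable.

δ = min(7/2, (49/4)ε)

Fix ε > 0. We seek δ > 0 such that 0 < |z + 7| < δ implies |2/z + 2/7| < ε.
|2/z + 2/7| = 2·|-7 − z|/(7·|z|) = 2|z + 7|/(7|z|).
Require δ ≤ 7/2 so that |z| > 7 − 7/2 = 7/2, hence 7|z| > 49/2.
Then |2/z + 2/7| < 2|z + 7|/(49/2), which is < ε when |z + 7| < (49/4)ε.
Take δ = min(7/2, (49/4)ε). Then 0 < |z + 7| < δ gives both |z + 7| < 7/2 and |z + 7| < (49/4)ε, so |2/z + 2/7| < ε.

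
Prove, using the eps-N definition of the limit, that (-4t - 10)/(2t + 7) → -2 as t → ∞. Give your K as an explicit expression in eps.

Let eps > 0 be given. We seek K > 0 such that t > K implies |(-4t - 10)/(2t + 7) + 2| < eps.
(-4t - 10)/(2t + 7) + 2 = (2(-4t - 10) − (-4)(2t + 7)) / (2(2t + 7)) = 8/(2(2t + 7)).
For t > 0 we have 2t + 7 > 2t, so |(-4t - 10)/(2t + 7) + 2| = 8/(2(2t + 7)) < 8/(2·2t) = 2/t.
Thus |(-4t - 10)/(2t + 7) + 2| < eps whenever t > 2/eps.
Take K = 2/eps. If t > K then |(-4t - 10)/(2t + 7) + 2| < 2/t < eps.

K = 2/eps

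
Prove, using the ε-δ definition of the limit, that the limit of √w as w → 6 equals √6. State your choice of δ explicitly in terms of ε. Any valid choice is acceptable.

δ = min(6, √6·ε)

Fix ε > 0. We want δ > 0 such that 0 < |w − 6| < δ implies |√w − √6| < ε.
Rationalise: √w − √6 = (w − 6)/(√w + √6), so |√w − √6| = |w − 6|/(√w + √6).
Restrict δ ≤ 6 so that |w − 6| < 6 forces w > 0, and then √w + √6 > √6.
Hence |√w − √6| < |w − 6|/√6, which is < ε once |w − 6| < √6·ε.
Take δ = min(6, √6·ε). If 0 < |w − 6| < δ then w > 0 and |√w − √6| < |w − 6|/√6 < ε.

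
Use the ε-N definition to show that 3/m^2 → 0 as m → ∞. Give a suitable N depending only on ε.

N = (3/ε)^{1/2}

Fix ε > 0. For m ≥ 1, |3/m^2 − 0| = 3/m^2.
3/m^2 < ε ⇔ m^2 > 3/ε ⇔ m > (3/ε)^{1/2}.
Take N = (3/ε)^{1/2}. Then m > N implies 3/m^2 < ε.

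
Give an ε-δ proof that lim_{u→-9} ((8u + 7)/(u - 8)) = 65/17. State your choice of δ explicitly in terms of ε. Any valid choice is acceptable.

δ = min(17/2, (289/142)ε)

Let ε > 0. We want δ > 0 with 0 < |u + 9| < δ ⇒ |(8u + 7)/(u - 8) − (65/17)| < ε.
Combining over a common denominator, (8u + 7)/(u - 8) − (65/17) = [(8u + 7)·(-17) − (-65)·(u - 8)] / [(-17)·(u - 8)] = -71(u + 9) / ((-17)(u - 8)).
So |(8u + 7)/(u - 8) − (65/17)| = 71|u + 9| / (17·|u − 8|).
Restrict δ ≤ 17/2. Then |u + 9| < 17/2 gives |u − 8| = |(u + 9) + (-17)| ≥ 17 − 17/2 = 17/2.
Hence |(8u + 7)/(u - 8) − (65/17)| < 71|u + 9|/(17·(17/2)) = (142/289)|u + 9|, which is < ε once |u + 9| < (289/142)ε.
Take δ = min(17/2, (289/142)ε). Then 0 < |u + 9| < δ forces both bounds, so |(8u + 7)/(u - 8) − (65/17)| < ε.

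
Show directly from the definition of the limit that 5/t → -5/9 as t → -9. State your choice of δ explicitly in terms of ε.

δ = min(9/2, (81/10)ε)

Suppose ε > 0. We seek δ > 0 such that 0 < |t + 9| < δ implies |5/t + 5/9| < ε.
|5/t + 5/9| = 5·|-9 − t|/(9·|t|) = 5|t + 9|/(9|t|).
Require δ ≤ 9/2 so that |t| > 9 − 9/2 = 9/2, hence 9|t| > 81/2.
Then |5/t + 5/9| < 5|t + 9|/(81/2), which is < ε when |t + 9| < (81/10)ε.
Take δ = min(9/2, (81/10)ε). Then 0 < |t + 9| < δ gives both |t + 9| < 9/2 and |t + 9| < (81/10)ε, so |5/t + 5/9| < ε.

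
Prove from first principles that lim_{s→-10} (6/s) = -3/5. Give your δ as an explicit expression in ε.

δ = min(5, (25/3)ε)

Let ε > 0. We seek δ > 0 such that 0 < |s + 10| < δ implies |6/s + 3/5| < ε.
|6/s + 3/5| = 6·|-10 − s|/(10·|s|) = 6|s + 10|/(10|s|).
Restrict δ ≤ 5. Then |s + 10| < 5 gives |s| > 5, so 10|s| > 50.
Then |6/s + 3/5| < 6|s + 10|/50, which is < ε when |s + 10| < (25/3)ε.
Take δ = min(5, (25/3)ε). Then 0 < |s + 10| < δ gives both |s + 10| < 5 and |s + 10| < (25/3)ε, so |6/s + 3/5| < ε.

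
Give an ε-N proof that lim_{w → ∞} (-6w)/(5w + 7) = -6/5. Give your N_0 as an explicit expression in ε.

Fix ε > 0. We seek N_0 > 0 such that w > N_0 implies |(-6w)/(5w + 7) + 6/5| < ε.
(-6w)/(5w + 7) + 6/5 = (5(-6w) − (-6)(5w + 7)) / (5(5w + 7)) = 42/(5(5w + 7)).
For w > 0 we have 5w + 7 > 5w, so |(-6w)/(5w + 7) + 6/5| = 42/(5(5w + 7)) < 42/(5·5w) = (42/25)/w.
Thus |(-6w)/(5w + 7) + 6/5| < ε whenever w > (42/25)/ε.
Take N_0 = (42/25)/ε. If w > N_0 then |(-6w)/(5w + 7) + 6/5| < (42/25)/w < ε.

N_0 = (42/25)/ε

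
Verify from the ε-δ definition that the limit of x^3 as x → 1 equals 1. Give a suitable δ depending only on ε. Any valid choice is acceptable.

δ = min(2, ε/13)

Let ε > 0 be given. We seek δ > 0 with 0 < |x − 1| < δ ⇒ |x^3 − 1| < ε.
Factor: x^3 − 1 = (x − 1)(x^2 + x + 1), so |x^3 − 1| = |x − 1|·|x^2 + x + 1|.
Impose δ ≤ 2 so that |x| < 3; then |x^2 + x + 1| ≤ 13.
Hence |x^3 − 1| ≤ 13|x − 1|, which is < ε once |x − 1| < ε/13.
Take δ = min(2, ε/13). If 0 < |x − 1| < δ then both bounds hold and |x^3 − 1| ≤ 13|x − 1| < 13·(ε/13) = ε.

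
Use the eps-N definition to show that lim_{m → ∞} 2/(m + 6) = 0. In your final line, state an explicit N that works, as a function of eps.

N = 2/eps

Fix eps > 0. For m ≥ 1, |2/(m + 6) − 0| = 2/(m + 6) ≤ 2/m.
We need 2/m < eps, i.e. m > 2/eps.
Take N = 2/eps. If m > N then |2/(m + 6)| ≤ 2/m < eps.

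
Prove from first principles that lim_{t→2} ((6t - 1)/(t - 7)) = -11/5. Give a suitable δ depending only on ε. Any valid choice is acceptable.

δ = min(5/2, (25/82)ε)

Let ε > 0. We want δ > 0 with 0 < |t − 2| < δ ⇒ |(6t - 1)/(t - 7) + 11/5| < ε.
Combining over a common denominator, (6t - 1)/(t - 7) + 11/5 = [(6t - 1)·(-5) − 11·(t - 7)] / [(-5)·(t - 7)] = -41(t − 2) / ((-5)(t - 7)).
So |(6t - 1)/(t - 7) + 11/5| = 41|t − 2| / (5·|t − 7|).
Require δ ≤ 5/2, so |t − 7| ≥ |-5| − |t − 2| > 5 − 5/2 = 5/2.
Hence |(6t - 1)/(t - 7) + 11/5| < 41|t − 2|/(5·(5/2)) = (82/25)|t − 2|, which is < ε once |t − 2| < (25/82)ε.
Take δ = min(5/2, (25/82)ε). Then 0 < |t − 2| < δ forces both bounds, so |(6t - 1)/(t - 7) + 11/5| < ε.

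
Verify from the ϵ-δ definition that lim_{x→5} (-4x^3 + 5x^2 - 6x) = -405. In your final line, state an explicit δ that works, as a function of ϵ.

δ = min(2, ϵ/382)

Suppose ϵ > 0. We want δ > 0 such that 0 < |x − 5| < δ implies |(-4x^3 + 5x^2 - 6x) + 405| < ϵ.
(-4x^3 + 5x^2 - 6x) + 405 = -4x^3 + 5x^2 - 6x + 405 = (x − 5)(-4x^2 - 15x - 81).
So |(-4x^3 + 5x^2 - 6x) + 405| = |x − 5|·|-4x^2 - 15x - 81|.
Assume first that |x − 5| < 2, so |x| < 7. Then |-4x^2 - 15x - 81| ≤ 4·7^2 + 15·7 + 81 = 382.
Hence |(-4x^3 + 5x^2 - 6x) + 405| ≤ 382|x − 5| < ϵ provided |x − 5| < ϵ/382.
Take δ = min(2, ϵ/382). Then 0 < |x − 5| < δ gives both |x − 5| < 2 and |x − 5| < ϵ/382, so |(-4x^3 + 5x^2 - 6x) + 405| < ϵ.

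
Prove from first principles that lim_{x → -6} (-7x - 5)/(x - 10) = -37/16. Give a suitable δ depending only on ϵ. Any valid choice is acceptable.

Suppose ϵ > 0. We want δ > 0 with 0 < |x + 6| < δ ⇒ |(-7x - 5)/(x - 10) + 37/16| < ϵ.
Combining over a common denominator, (-7x - 5)/(x - 10) + 37/16 = [(-7x - 5)·(-16) − 37·(x - 10)] / [(-16)·(x - 10)] = 75(x + 6) / ((-16)(x - 10)).
So |(-7x - 5)/(x - 10) + 37/16| = 75|x + 6| / (16·|x − 10|).
Restrict δ ≤ 8. Then |x + 6| < 8 gives |x − 10| = |(x + 6) + (-16)| ≥ 16 − 8 = 8.
Hence |(-7x - 5)/(x - 10) + 37/16| < 75|x + 6|/(16·8) = (75/128)|x + 6|, which is < ϵ once |x + 6| < (128/75)ϵ.
Take δ = min(8, (128/75)ϵ). Then 0 < |x + 6| < δ forces both bounds, so |(-7x - 5)/(x - 10) + 37/16| < ϵ.

δ = min(8, (128/75)ϵ)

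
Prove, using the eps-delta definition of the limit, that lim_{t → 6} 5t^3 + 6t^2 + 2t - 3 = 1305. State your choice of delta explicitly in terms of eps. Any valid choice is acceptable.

delta = min(1, eps/715)

Let eps > 0 be given. We want delta > 0 such that 0 < |t − 6| < delta implies |(5t^3 + 6t^2 + 2t - 3) − 1305| < eps.
(5t^3 + 6t^2 + 2t - 3) − 1305 = 5t^3 + 6t^2 + 2t - 1308 = (t − 6)(5t^2 + 36t + 218).
So |(5t^3 + 6t^2 + 2t - 3) − 1305| = |t − 6|·|5t^2 + 36t + 218|.
Require delta ≤ 1. Then |t − 6| < 1 gives |t| < 7, and by the triangle inequality |5t^2 + 36t + 218| ≤ 5·7^2 + 36·7 + 218 = 715.
Hence |(5t^3 + 6t^2 + 2t - 3) − 1305| ≤ 715|t − 6| < eps provided |t − 6| < eps/715.
Choosing delta = min(1, eps/715) ensures both conditions, hence |(5t^3 + 6t^2 + 2t - 3) − 1305| < eps.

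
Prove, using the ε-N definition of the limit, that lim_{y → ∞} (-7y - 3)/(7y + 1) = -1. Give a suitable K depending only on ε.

K = (2/7)/ε

Let ε > 0 be given. We seek K > 0 such that y > K implies |(-7y - 3)/(7y + 1) + 1| < ε.
(-7y - 3)/(7y + 1) + 1 = (7(-7y - 3) − (-7)(7y + 1)) / (7(7y + 1)) = -14/(7(7y + 1)).
For y > 0 we have 7y + 1 > 7y, so |(-7y - 3)/(7y + 1) + 1| = 14/(7(7y + 1)) < 14/(7·7y) = (2/7)/y.
Thus |(-7y - 3)/(7y + 1) + 1| < ε whenever y > (2/7)/ε.
Take K = (2/7)/ε. If y > K then |(-7y - 3)/(7y + 1) + 1| < (2/7)/y < ε.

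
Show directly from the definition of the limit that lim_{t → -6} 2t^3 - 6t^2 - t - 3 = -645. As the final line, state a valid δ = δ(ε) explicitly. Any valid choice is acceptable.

Suppose ε > 0. We want δ > 0 such that 0 < |t + 6| < δ implies |(2t^3 - 6t^2 - t - 3) + 645| < ε.
(2t^3 - 6t^2 - t - 3) + 645 = 2t^3 - 6t^2 - t + 642 = (t + 6)(2t^2 - 18t + 107).
So |(2t^3 - 6t^2 - t - 3) + 645| = |t + 6|·|2t^2 - 18t + 107|.
Assume first that |t + 6| < 1, so |t| < 7. Then |2t^2 - 18t + 107| ≤ 2·7^2 + 18·7 + 107 = 331.
Hence |(2t^3 - 6t^2 - t - 3) + 645| ≤ 331|t + 6| < ε provided |t + 6| < ε/331.
Take δ = min(1, ε/331). Then 0 < |t + 6| < δ gives both |t + 6| < 1 and |t + 6| < ε/331, so |(2t^3 - 6t^2 - t - 3) + 645| < ε.

δ = min(1, ε/331)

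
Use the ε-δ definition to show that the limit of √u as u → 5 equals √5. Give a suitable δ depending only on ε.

δ = min(5, √5·ε)

Let ε > 0. We want δ > 0 such that 0 < |u − 5| < δ implies |√u − √5| < ε.
Multiplying by the conjugate, |√u − √5| = |u − 5|/(√u + √5).
Restrict δ ≤ 5 so that |u − 5| < 5 forces u > 0, and then √u + √5 > √5.
Hence |√u − √5| < |u − 5|/√5, which is < ε once |u − 5| < √5·ε.
Take δ = min(5, √5·ε). If 0 < |u − 5| < δ then u > 0 and |√u − √5| < |u − 5|/√5 < ε.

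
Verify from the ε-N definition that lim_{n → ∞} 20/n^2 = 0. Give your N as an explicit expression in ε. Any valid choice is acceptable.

N = (20/ε)^{1/2}

Let ε > 0 be given. For n ≥ 1, |20/n^2 − 0| = 20/n^2.
20/n^2 < ε ⇔ n^2 > 20/ε ⇔ n > (20/ε)^{1/2}.
Take N = (20/ε)^{1/2}. Then n > N implies 20/n^2 < ε.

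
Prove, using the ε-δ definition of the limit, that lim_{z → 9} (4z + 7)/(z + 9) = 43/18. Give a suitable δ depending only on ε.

δ = min(9, (162/29)ε)

Fix ε > 0. We want δ > 0 with 0 < |z − 9| < δ ⇒ |(4z + 7)/(z + 9) − (43/18)| < ε.
Combining over a common denominator, (4z + 7)/(z + 9) − (43/18) = [(4z + 7)·18 − 43·(z + 9)] / [18·(z + 9)] = 29(z − 9) / (18(z + 9)).
So |(4z + 7)/(z + 9) − (43/18)| = 29|z − 9| / (18·|z + 9|).
Require δ ≤ 9, so |z + 9| ≥ |18| − |z − 9| > 18 − 9 = 9.
Hence |(4z + 7)/(z + 9) − (43/18)| < 29|z − 9|/(18·9) = (29/162)|z − 9|, which is < ε once |z − 9| < (162/29)ε.
Take δ = min(9, (162/29)ε). Then 0 < |z − 9| < δ forces both bounds, so |(4z + 7)/(z + 9) − (43/18)| < ε.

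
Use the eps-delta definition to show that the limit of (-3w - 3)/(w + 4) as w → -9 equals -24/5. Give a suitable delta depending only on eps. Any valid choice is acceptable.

Fix eps > 0. We want delta > 0 with 0 < |w + 9| < delta ⇒ |(-3w - 3)/(w + 4) + 24/5| < eps.
Combining over a common denominator, (-3w - 3)/(w + 4) + 24/5 = [(-3w - 3)·(-5) − 24·(w + 4)] / [(-5)·(w + 4)] = -9(w + 9) / ((-5)(w + 4)).
So |(-3w - 3)/(w + 4) + 24/5| = 9|w + 9| / (5·|w + 4|).
Require delta ≤ 5/2, so |w + 4| ≥ |-5| − |w + 9| > 5 − 5/2 = 5/2.
Hence |(-3w - 3)/(w + 4) + 24/5| < 9|w + 9|/(5·(5/2)) = (18/25)|w + 9|, which is < eps once |w + 9| < (25/18)eps.
Take delta = min(5/2, (25/18)eps). Then 0 < |w + 9| < delta forces both bounds, so |(-3w - 3)/(w + 4) + 24/5| < eps.

delta = min(5/2, (25/18)eps)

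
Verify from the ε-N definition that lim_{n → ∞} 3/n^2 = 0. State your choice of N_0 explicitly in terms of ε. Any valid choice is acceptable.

Let ε > 0 be given. For n ≥ 1, |3/n^2 − 0| = 3/n^2.
3/n^2 < ε ⇔ n^2 > 3/ε ⇔ n > (3/ε)^{1/2}.
Take N_0 = (3/ε)^{1/2}. Then n > N_0 implies 3/n^2 < ε.

N_0 = (3/ε)^{1/2}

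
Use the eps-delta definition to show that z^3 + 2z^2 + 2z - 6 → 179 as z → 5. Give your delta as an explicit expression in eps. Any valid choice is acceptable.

Suppose eps > 0. We want delta > 0 such that 0 < |z − 5| < delta implies |(z^3 + 2z^2 + 2z - 6) − 179| < eps.
(z^3 + 2z^2 + 2z - 6) − 179 = z^3 + 2z^2 + 2z - 185 = (z − 5)(z^2 + 7z + 37).
So |(z^3 + 2z^2 + 2z - 6) − 179| = |z − 5|·|z^2 + 7z + 37|.
Require delta ≤ 1. Then |z − 5| < 1 gives |z| < 6, and by the triangle inequality |z^2 + 7z + 37| ≤ 6^2 + 7·6 + 37 = 115.
Hence |(z^3 + 2z^2 + 2z - 6) − 179| ≤ 115|z − 5| < eps provided |z − 5| < eps/115.
Take delta = min(1, eps/115). Then 0 < |z − 5| < delta gives both |z − 5| < 1 and |z − 5| < eps/115, so |(z^3 + 2z^2 + 2z - 6) − 179| < eps.

delta = min(1, eps/115)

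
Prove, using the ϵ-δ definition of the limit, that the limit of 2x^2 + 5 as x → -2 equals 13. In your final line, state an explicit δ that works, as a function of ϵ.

δ = min(1, ϵ/10)

Fix ϵ > 0. We want δ > 0 such that 0 < |x + 2| < δ implies |(2x^2 + 5) − 13| < ϵ.
(2x^2 + 5) − 13 = 2x^2 - 8 = (x + 2)(2x - 4).
So |(2x^2 + 5) − 13| = |x + 2|·|2x - 4|.
Require δ ≤ 1. Then |x + 2| < 1 gives |x| < 3, and by the triangle inequality |2x - 4| ≤ 2·3 + 4 = 10.
Hence |(2x^2 + 5) − 13| ≤ 10|x + 2| < ϵ provided |x + 2| < ϵ/10.
Take δ = min(1, ϵ/10). Then 0 < |x + 2| < δ gives both |x + 2| < 1 and |x + 2| < ϵ/10, so |(2x^2 + 5) − 13| < ϵ.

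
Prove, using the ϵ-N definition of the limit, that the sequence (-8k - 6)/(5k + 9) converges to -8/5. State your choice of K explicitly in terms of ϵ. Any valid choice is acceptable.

Suppose ϵ > 0. For k ≥ 1, |(-8k - 6)/(5k + 9) + 8/5| = |42|/(5(5k + 9)) = 42/(5(5k + 9)).
Since 5k + 9 ≥ 5k for k ≥ 1, this is ≤ 42/(5·5k) = (42/25)/k.
So |(-8k - 6)/(5k + 9) + 8/5| < ϵ whenever k > (42/25)/ϵ.
Take K = (42/25)/ϵ. If k > K then |(-8k - 6)/(5k + 9) + 8/5| ≤ (42/25)/k < ϵ.

K = (42/25)/ϵ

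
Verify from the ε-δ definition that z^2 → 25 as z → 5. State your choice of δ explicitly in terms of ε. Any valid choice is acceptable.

δ = min(1, ε/11)

Let ε > 0 be given. We seek δ > 0 with 0 < |z − 5| < δ ⇒ |z^2 − 25| < ε.
Factor: z^2 − 25 = (z − 5)(z + 5), so |z^2 − 25| = |z − 5|·|z + 5|.
Restrict δ ≤ 1. Then |z − 5| < 1 gives |z| < 6, so by the triangle inequality |z + 5| ≤ 6 + 5 = 11.
Hence |z^2 − 25| ≤ 11|z − 5|, which is < ε once |z − 5| < ε/11.
Take δ = min(1, ε/11). If 0 < |z − 5| < δ then both bounds hold and |z^2 − 25| ≤ 11|z − 5| < 11·(ε/11) = ε.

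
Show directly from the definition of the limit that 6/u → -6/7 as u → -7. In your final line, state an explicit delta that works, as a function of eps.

delta = min(7/2, (49/12)eps)

Fix eps > 0. We seek delta > 0 such that 0 < |u + 7| < delta implies |6/u + 6/7| < eps.
|6/u + 6/7| = 6·|-7 − u|/(7·|u|) = 6|u + 7|/(7|u|).
Require delta ≤ 7/2 so that |u| > 7 − 7/2 = 7/2, hence 7|u| > 49/2.
Then |6/u + 6/7| < 6|u + 7|/(49/2), which is < eps when |u + 7| < (49/12)eps.
Take delta = min(7/2, (49/12)eps). Then 0 < |u + 7| < delta gives both |u + 7| < 7/2 and |u + 7| < (49/12)eps, so |6/u + 6/7| < eps.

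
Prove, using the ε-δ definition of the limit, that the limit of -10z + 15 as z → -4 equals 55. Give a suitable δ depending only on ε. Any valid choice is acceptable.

Suppose ε > 0. We need δ > 0 so that 0 < |z + 4| < δ implies |(-10z + 15) − 55| < ε.
Since (-10z + 15) − 55 = -10(z + 4), we have |(-10z + 15) − 55| = 10|z + 4|.
So 10|z + 4| < ε exactly when |z + 4| < ε/10.
Take δ = ε/10. If 0 < |z + 4| < δ then |(-10z + 15) − 55| = 10|z + 4| < 10·(ε/10) = ε.

δ = ε/10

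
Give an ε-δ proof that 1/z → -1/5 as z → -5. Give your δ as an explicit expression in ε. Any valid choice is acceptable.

δ = min(5/2, (25/2)ε)

Suppose ε > 0. We seek δ > 0 such that 0 < |z + 5| < δ implies |1/z + 1/5| < ε.
|1/z + 1/5| = |-5 − z|/(5·|z|) = |z + 5|/(5|z|).
Require δ ≤ 5/2 so that |z| > 5 − 5/2 = 5/2, hence 5|z| > 25/2.
Then |1/z + 1/5| < |z + 5|/(25/2), which is < ε when |z + 5| < (25/2)ε.
Take δ = min(5/2, (25/2)ε). Then 0 < |z + 5| < δ gives both |z + 5| < 5/2 and |z + 5| < (25/2)ε, so |1/z + 1/5| < ε.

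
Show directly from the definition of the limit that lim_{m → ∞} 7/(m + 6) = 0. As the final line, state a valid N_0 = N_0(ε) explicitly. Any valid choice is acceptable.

Let ε > 0. For m ≥ 1, |7/(m + 6) − 0| = 7/(m + 6) ≤ 7/m.
We need 7/m < ε, i.e. m > 7/ε.
Take N_0 = 7/ε. If m > N_0 then |7/(m + 6)| ≤ 7/m < ε.

N_0 = 7/ε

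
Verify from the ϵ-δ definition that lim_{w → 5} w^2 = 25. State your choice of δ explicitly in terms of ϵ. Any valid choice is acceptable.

Suppose ϵ > 0. We seek δ > 0 with 0 < |w − 5| < δ ⇒ |w^2 − 25| < ϵ.
Factor: w^2 − 25 = (w − 5)(w + 5), so |w^2 − 25| = |w − 5|·|w + 5|.
Restrict δ ≤ 1. Then |w − 5| < 1 gives |w| < 6, so by the triangle inequality |w + 5| ≤ 6 + 5 = 11.
Hence |w^2 − 25| ≤ 11|w − 5|, which is < ϵ once |w − 5| < ϵ/11.
Take δ = min(1, ϵ/11). If 0 < |w − 5| < δ then both bounds hold and |w^2 − 25| ≤ 11|w − 5| < 11·(ϵ/11) = ϵ.

δ = min(1, ϵ/11)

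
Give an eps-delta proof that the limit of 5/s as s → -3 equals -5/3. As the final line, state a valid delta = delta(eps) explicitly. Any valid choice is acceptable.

delta = min(3/2, (9/10)eps)

Let eps > 0 be given. We seek delta > 0 such that 0 < |s + 3| < delta implies |5/s + 5/3| < eps.
|5/s + 5/3| = 5·|-3 − s|/(3·|s|) = 5|s + 3|/(3|s|).
Restrict delta ≤ 3/2. Then |s + 3| < 3/2 gives |s| > 3/2, so 3|s| > 9/2.
Then |5/s + 5/3| < 5|s + 3|/(9/2), which is < eps when |s + 3| < (9/10)eps.
Take delta = min(3/2, (9/10)eps). Then 0 < |s + 3| < delta gives both |s + 3| < 3/2 and |s + 3| < (9/10)eps, so |5/s + 5/3| < eps.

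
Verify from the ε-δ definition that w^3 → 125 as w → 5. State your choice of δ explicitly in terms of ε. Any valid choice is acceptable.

δ = min(1, ε/91)

Fix ε > 0. We seek δ > 0 with 0 < |w − 5| < δ ⇒ |w^3 − 125| < ε.
Factor: w^3 − 125 = (w − 5)(w^2 + 5w + 25), so |w^3 − 125| = |w − 5|·|w^2 + 5w + 25|.
Restrict δ ≤ 1. Then |w − 5| < 1 gives |w| < 6, so by the triangle inequality |w^2 + 5w + 25| ≤ 6^2 + 5·6 + 25 = 91.
Hence |w^3 − 125| ≤ 91|w − 5|, which is < ε once |w − 5| < ε/91.
Take δ = min(1, ε/91). If 0 < |w − 5| < δ then both bounds hold and |w^3 − 125| ≤ 91|w − 5| < 91·(ε/91) = ε.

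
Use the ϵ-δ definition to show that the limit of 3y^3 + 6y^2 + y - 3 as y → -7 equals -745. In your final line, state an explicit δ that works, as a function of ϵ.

Fix ϵ > 0. We want δ > 0 such that 0 < |y + 7| < δ implies |(3y^3 + 6y^2 + y - 3) + 745| < ϵ.
(3y^3 + 6y^2 + y - 3) + 745 = 3y^3 + 6y^2 + y + 742 = (y + 7)(3y^2 - 15y + 106).
So |(3y^3 + 6y^2 + y - 3) + 745| = |y + 7|·|3y^2 - 15y + 106|.
Assume first that |y + 7| < 1, so |y| < 8. Then |3y^2 - 15y + 106| ≤ 3·8^2 + 15·8 + 106 = 418.
Hence |(3y^3 + 6y^2 + y - 3) + 745| ≤ 418|y + 7| < ϵ provided |y + 7| < ϵ/418.
Choosing δ = min(1, ϵ/418) ensures both conditions, hence |(3y^3 + 6y^2 + y - 3) + 745| < ϵ.

δ = min(1, ϵ/418)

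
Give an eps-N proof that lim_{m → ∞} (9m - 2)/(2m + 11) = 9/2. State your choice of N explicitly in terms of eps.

Let eps > 0. For m ≥ 1, |(9m - 2)/(2m + 11) − (9/2)| = |-103|/(2(2m + 11)) = 103/(2(2m + 11)).
Since 2m + 11 ≥ 2m for m ≥ 1, this is ≤ 103/(2·2m) = (103/4)/m.
So |(9m - 2)/(2m + 11) − (9/2)| < eps whenever m > (103/4)/eps.
Take N = (103/4)/eps. If m > N then |(9m - 2)/(2m + 11) − (9/2)| ≤ (103/4)/m < eps.

N = (103/4)/eps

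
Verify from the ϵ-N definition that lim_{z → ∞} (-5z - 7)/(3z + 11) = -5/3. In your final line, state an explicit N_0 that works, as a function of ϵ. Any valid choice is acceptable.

N_0 = (34/9)/ϵ

Let ϵ > 0 be given. We seek N_0 > 0 such that z > N_0 implies |(-5z - 7)/(3z + 11) + 5/3| < ϵ.
(-5z - 7)/(3z + 11) + 5/3 = (3(-5z - 7) − (-5)(3z + 11)) / (3(3z + 11)) = 34/(3(3z + 11)).
For z > 0 we have 3z + 11 > 3z, so |(-5z - 7)/(3z + 11) + 5/3| = 34/(3(3z + 11)) < 34/(3·3z) = (34/9)/z.
Thus |(-5z - 7)/(3z + 11) + 5/3| < ϵ whenever z > (34/9)/ϵ.
Take N_0 = (34/9)/ϵ. If z > N_0 then |(-5z - 7)/(3z + 11) + 5/3| < (34/9)/z < ϵ.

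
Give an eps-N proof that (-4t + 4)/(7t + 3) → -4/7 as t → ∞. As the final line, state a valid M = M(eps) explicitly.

Suppose eps > 0. We seek M > 0 such that t > M implies |(-4t + 4)/(7t + 3) + 4/7| < eps.
(-4t + 4)/(7t + 3) + 4/7 = (7(-4t + 4) − (-4)(7t + 3)) / (7(7t + 3)) = 40/(7(7t + 3)).
For t > 0 we have 7t + 3 > 7t, so |(-4t + 4)/(7t + 3) + 4/7| = 40/(7(7t + 3)) < 40/(7·7t) = (40/49)/t.
Thus |(-4t + 4)/(7t + 3) + 4/7| < eps whenever t > (40/49)/eps.
Take M = (40/49)/eps. If t > M then |(-4t + 4)/(7t + 3) + 4/7| < (40/49)/t < eps.

M = (40/49)/eps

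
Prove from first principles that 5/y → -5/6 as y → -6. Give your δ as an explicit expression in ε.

δ = min(3, (18/5)ε)

Suppose ε > 0. We seek δ > 0 such that 0 < |y + 6| < δ implies |5/y + 5/6| < ε.
|5/y + 5/6| = 5·|-6 − y|/(6·|y|) = 5|y + 6|/(6|y|).
Restrict δ ≤ 3. Then |y + 6| < 3 gives |y| > 3, so 6|y| > 18.
Then |5/y + 5/6| < 5|y + 6|/18, which is < ε when |y + 6| < (18/5)ε.
Take δ = min(3, (18/5)ε). Then 0 < |y + 6| < δ gives both |y + 6| < 3 and |y + 6| < (18/5)ε, so |5/y + 5/6| < ε.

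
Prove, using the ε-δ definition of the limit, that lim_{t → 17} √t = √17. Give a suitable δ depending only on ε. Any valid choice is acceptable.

δ = min(17, √17·ε)

Let ε > 0. We want δ > 0 such that 0 < |t − 17| < δ implies |√t − √17| < ε.
Rationalise: √t − √17 = (t − 17)/(√t + √17), so |√t − √17| = |t − 17|/(√t + √17).
Restrict δ ≤ 17 so that |t − 17| < 17 forces t > 0, and then √t + √17 > √17.
Hence |√t − √17| < |t − 17|/√17, which is < ε once |t − 17| < √17·ε.
Take δ = min(17, √17·ε). If 0 < |t − 17| < δ then t > 0 and |√t − √17| < |t − 17|/√17 < ε.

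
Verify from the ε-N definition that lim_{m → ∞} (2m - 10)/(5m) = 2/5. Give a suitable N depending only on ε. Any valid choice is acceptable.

N = 2/ε

Fix ε > 0. For m ≥ 1, |(2m - 10)/(5m) − (2/5)| = |-50|/(5(5m)) = 50/(5(5m)).
Since 5m ≥ 5m for m ≥ 1, this is ≤ 50/(5·5m) = 2/m.
So |(2m - 10)/(5m) − (2/5)| < ε whenever m > 2/ε.
Take N = 2/ε. If m > N then |(2m - 10)/(5m) − (2/5)| ≤ 2/m < ε.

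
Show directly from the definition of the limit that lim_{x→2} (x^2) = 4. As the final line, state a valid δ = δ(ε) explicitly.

Suppose ε > 0. We seek δ > 0 with 0 < |x − 2| < δ ⇒ |x^2 − 4| < ε.
Factor: x^2 − 4 = (x − 2)(x + 2), so |x^2 − 4| = |x − 2|·|x + 2|.
Impose δ ≤ 1 so that |x| < 3; then |x + 2| ≤ 5.
Hence |x^2 − 4| ≤ 5|x − 2|, which is < ε once |x − 2| < ε/5.
Take δ = min(1, ε/5). If 0 < |x − 2| < δ then both bounds hold and |x^2 − 4| ≤ 5|x − 2| < 5·(ε/5) = ε.

δ = min(1, ε/5)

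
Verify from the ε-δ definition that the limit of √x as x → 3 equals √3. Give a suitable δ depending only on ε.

δ = min(3, √3·ε)

Let ε > 0 be given. We want δ > 0 such that 0 < |x − 3| < δ implies |√x − √3| < ε.
Rationalise: √x − √3 = (x − 3)/(√x + √3), so |√x − √3| = |x − 3|/(√x + √3).
Restrict δ ≤ 3 so that |x − 3| < 3 forces x > 0, and then √x + √3 > √3.
Hence |√x − √3| < |x − 3|/√3, which is < ε once |x − 3| < √3·ε.
Take δ = min(3, √3·ε). If 0 < |x − 3| < δ then x > 0 and |√x − √3| < |x − 3|/√3 < ε.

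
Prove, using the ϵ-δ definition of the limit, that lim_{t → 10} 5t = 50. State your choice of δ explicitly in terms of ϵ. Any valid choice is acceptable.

δ = ϵ/5

Let ϵ > 0. We need δ > 0 so that 0 < |t − 10| < δ implies |(5t) − 50| < ϵ.
Since (5t) − 50 = 5(t − 10), we have |(5t) − 50| = 5|t − 10|.
Thus it suffices that |t − 10| < ϵ/5.
Take δ = ϵ/5. If 0 < |t − 10| < δ then |(5t) − 50| = 5|t − 10| < 5·(ϵ/5) = ϵ.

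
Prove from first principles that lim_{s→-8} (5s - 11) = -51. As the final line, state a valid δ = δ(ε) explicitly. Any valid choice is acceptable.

δ = ε/5

Let ε > 0. We need δ > 0 so that 0 < |s + 8| < δ implies |(5s - 11) + 51| < ε.
|(5s - 11) + 51| = |5s + 40| = 5|s + 8|.
Thus it suffices that |s + 8| < ε/5.
Choosing δ = ε/5 gives |(5s - 11) + 51| = 5|s + 8| < ε whenever |s + 8| < δ.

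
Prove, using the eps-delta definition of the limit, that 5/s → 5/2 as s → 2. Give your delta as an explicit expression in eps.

delta = min(1, (2/5)eps)

Let eps > 0 be given. We seek delta > 0 such that 0 < |s − 2| < delta implies |5/s − (5/2)| < eps.
|5/s − (5/2)| = 5·|2 − s|/(2·|s|) = 5|s − 2|/(2|s|).
Restrict delta ≤ 1. Then |s − 2| < 1 gives |s| > 1, so 2|s| > 2.
Then |5/s − (5/2)| < 5|s − 2|/2, which is < eps when |s − 2| < (2/5)eps.
Take delta = min(1, (2/5)eps). Then 0 < |s − 2| < delta gives both |s − 2| < 1 and |s − 2| < (2/5)eps, so |5/s − (5/2)| < eps.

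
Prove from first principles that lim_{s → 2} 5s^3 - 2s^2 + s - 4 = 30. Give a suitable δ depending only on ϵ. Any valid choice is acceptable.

Let ϵ > 0 be given. We want δ > 0 such that 0 < |s − 2| < δ implies |(5s^3 - 2s^2 + s - 4) − 30| < ϵ.
(5s^3 - 2s^2 + s - 4) − 30 = 5s^3 - 2s^2 + s - 34 = (s − 2)(5s^2 + 8s + 17).
So |(5s^3 - 2s^2 + s - 4) − 30| = |s − 2|·|5s^2 + 8s + 17|.
Require δ ≤ 1. Then |s − 2| < 1 gives |s| < 3, and by the triangle inequality |5s^2 + 8s + 17| ≤ 5·3^2 + 8·3 + 17 = 86.
Hence |(5s^3 - 2s^2 + s - 4) − 30| ≤ 86|s − 2| < ϵ provided |s − 2| < ϵ/86.
Choosing δ = min(1, ϵ/86) ensures both conditions, hence |(5s^3 - 2s^2 + s - 4) − 30| < ϵ.

δ = min(1, ϵ/86)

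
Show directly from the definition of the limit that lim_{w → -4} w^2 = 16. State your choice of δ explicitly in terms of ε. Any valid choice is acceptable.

Let ε > 0. We seek δ > 0 with 0 < |w + 4| < δ ⇒ |w^2 − 16| < ε.
Factor: w^2 − 16 = (w + 4)(w - 4), so |w^2 − 16| = |w + 4|·|w - 4|.
Impose δ ≤ 1 so that |w| < 5; then |w - 4| ≤ 9.
Hence |w^2 − 16| ≤ 9|w + 4|, which is < ε once |w + 4| < ε/9.
Take δ = min(1, ε/9). If 0 < |w + 4| < δ then both bounds hold and |w^2 − 16| ≤ 9|w + 4| < 9·(ε/9) = ε.

δ = min(1, ε/9)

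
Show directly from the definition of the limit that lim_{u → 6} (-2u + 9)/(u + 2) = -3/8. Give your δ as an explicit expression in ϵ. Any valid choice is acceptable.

δ = min(4, (32/13)ϵ)

Let ϵ > 0. We want δ > 0 with 0 < |u − 6| < δ ⇒ |(-2u + 9)/(u + 2) + 3/8| < ϵ.
Combining over a common denominator, (-2u + 9)/(u + 2) + 3/8 = [(-2u + 9)·8 − (-3)·(u + 2)] / [8·(u + 2)] = -13(u − 6) / (8(u + 2)).
So |(-2u + 9)/(u + 2) + 3/8| = 13|u − 6| / (8·|u + 2|).
Require δ ≤ 4, so |u + 2| ≥ |8| − |u − 6| > 8 − 4 = 4.
Hence |(-2u + 9)/(u + 2) + 3/8| < 13|u − 6|/(8·4) = (13/32)|u − 6|, which is < ϵ once |u − 6| < (32/13)ϵ.
Take δ = min(4, (32/13)ϵ). Then 0 < |u − 6| < δ forces both bounds, so |(-2u + 9)/(u + 2) + 3/8| < ϵ.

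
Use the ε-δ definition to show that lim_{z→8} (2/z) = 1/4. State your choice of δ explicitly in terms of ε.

Let ε > 0 be given. We seek δ > 0 such that 0 < |z − 8| < δ implies |2/z − (1/4)| < ε.
|2/z − (1/4)| = 2·|8 − z|/(8·|z|) = 2|z − 8|/(8|z|).
Restrict δ ≤ 4. Then |z − 8| < 4 gives |z| > 4, so 8|z| > 32.
Then |2/z − (1/4)| < 2|z − 8|/32, which is < ε when |z − 8| < 16ε.
Take δ = min(4, 16ε). Then 0 < |z − 8| < δ gives both |z − 8| < 4 and |z − 8| < 16ε, so |2/z − (1/4)| < ε.

δ = min(4, 16ε)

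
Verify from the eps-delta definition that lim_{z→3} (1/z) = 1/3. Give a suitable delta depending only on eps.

Let eps > 0. We seek delta > 0 such that 0 < |z − 3| < delta implies |1/z − (1/3)| < eps.
|1/z − (1/3)| = |3 − z|/(3·|z|) = |z − 3|/(3|z|).
Restrict delta ≤ 3/2. Then |z − 3| < 3/2 gives |z| > 3/2, so 3|z| > 9/2.
Then |1/z − (1/3)| < |z − 3|/(9/2), which is < eps when |z − 3| < (9/2)eps.
Take delta = min(3/2, (9/2)eps). Then 0 < |z − 3| < delta gives both |z − 3| < 3/2 and |z − 3| < (9/2)eps, so |1/z − (1/3)| < eps.

delta = min(3/2, (9/2)eps)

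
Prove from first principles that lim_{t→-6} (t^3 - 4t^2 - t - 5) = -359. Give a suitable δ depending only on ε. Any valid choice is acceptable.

δ = min(1, ε/178)

Let ε > 0. We want δ > 0 such that 0 < |t + 6| < δ implies |(t^3 - 4t^2 - t - 5) + 359| < ε.
(t^3 - 4t^2 - t - 5) + 359 = t^3 - 4t^2 - t + 354 = (t + 6)(t^2 - 10t + 59).
So |(t^3 - 4t^2 - t - 5) + 359| = |t + 6|·|t^2 - 10t + 59|.
Assume first that |t + 6| < 1, so |t| < 7. Then |t^2 - 10t + 59| ≤ 7^2 + 10·7 + 59 = 178.
Hence |(t^3 - 4t^2 - t - 5) + 359| ≤ 178|t + 6| < ε provided |t + 6| < ε/178.
Take δ = min(1, ε/178). Then 0 < |t + 6| < δ gives both |t + 6| < 1 and |t + 6| < ε/178, so |(t^3 - 4t^2 - t - 5) + 359| < ε.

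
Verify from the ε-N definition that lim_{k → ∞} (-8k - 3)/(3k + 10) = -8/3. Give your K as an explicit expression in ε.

K = (71/9)/ε

Let ε > 0 be given. For k ≥ 1, |(-8k - 3)/(3k + 10) + 8/3| = |71|/(3(3k + 10)) = 71/(3(3k + 10)).
Since 3k + 10 ≥ 3k for k ≥ 1, this is ≤ 71/(3·3k) = (71/9)/k.
So |(-8k - 3)/(3k + 10) + 8/3| < ε whenever k > (71/9)/ε.
Take K = (71/9)/ε. If k > K then |(-8k - 3)/(3k + 10) + 8/3| ≤ (71/9)/k < ε.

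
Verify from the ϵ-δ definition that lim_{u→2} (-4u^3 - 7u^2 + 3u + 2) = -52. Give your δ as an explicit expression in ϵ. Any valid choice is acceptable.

δ = min(1, ϵ/108)

Suppose ϵ > 0. We want δ > 0 such that 0 < |u − 2| < δ implies |(-4u^3 - 7u^2 + 3u + 2) + 52| < ϵ.
(-4u^3 - 7u^2 + 3u + 2) + 52 = -4u^3 - 7u^2 + 3u + 54 = (u − 2)(-4u^2 - 15u - 27).
So |(-4u^3 - 7u^2 + 3u + 2) + 52| = |u − 2|·|-4u^2 - 15u - 27|.
Assume first that |u − 2| < 1, so |u| < 3. Then |-4u^2 - 15u - 27| ≤ 4·3^2 + 15·3 + 27 = 108.
Hence |(-4u^3 - 7u^2 + 3u + 2) + 52| ≤ 108|u − 2| < ϵ provided |u − 2| < ϵ/108.
Choosing δ = min(1, ϵ/108) ensures both conditions, hence |(-4u^3 - 7u^2 + 3u + 2) + 52| < ϵ.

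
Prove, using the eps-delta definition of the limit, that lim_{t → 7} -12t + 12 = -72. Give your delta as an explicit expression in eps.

delta = eps/12

Suppose eps > 0. We need delta > 0 so that 0 < |t − 7| < delta implies |(-12t + 12) + 72| < eps.
Since (-12t + 12) + 72 = -12(t − 7), we have |(-12t + 12) + 72| = 12|t − 7|.
Thus it suffices that |t − 7| < eps/12.
Choosing delta = eps/12 gives |(-12t + 12) + 72| = 12|t − 7| < eps whenever |t − 7| < delta.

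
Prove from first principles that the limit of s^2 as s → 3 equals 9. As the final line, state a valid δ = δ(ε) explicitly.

Fix ε > 0. We seek δ > 0 with 0 < |s − 3| < δ ⇒ |s^2 − 9| < ε.
Factor: s^2 − 9 = (s − 3)(s + 3), so |s^2 − 9| = |s − 3|·|s + 3|.
Restrict δ ≤ 2. Then |s − 3| < 2 gives |s| < 5, so by the triangle inequality |s + 3| ≤ 5 + 3 = 8.
Hence |s^2 − 9| ≤ 8|s − 3|, which is < ε once |s − 3| < ε/8.
Take δ = min(2, ε/8). If 0 < |s − 3| < δ then both bounds hold and |s^2 − 9| ≤ 8|s − 3| < 8·(ε/8) = ε.

δ = min(2, ε/8)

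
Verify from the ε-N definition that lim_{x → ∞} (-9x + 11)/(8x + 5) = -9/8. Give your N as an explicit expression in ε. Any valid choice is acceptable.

Let ε > 0 be given. We seek N > 0 such that x > N implies |(-9x + 11)/(8x + 5) + 9/8| < ε.
(-9x + 11)/(8x + 5) + 9/8 = (8(-9x + 11) − (-9)(8x + 5)) / (8(8x + 5)) = 133/(8(8x + 5)).
For x > 0 we have 8x + 5 > 8x, so |(-9x + 11)/(8x + 5) + 9/8| = 133/(8(8x + 5)) < 133/(8·8x) = (133/64)/x.
Thus |(-9x + 11)/(8x + 5) + 9/8| < ε whenever x > (133/64)/ε.
Take N = (133/64)/ε. If x > N then |(-9x + 11)/(8x + 5) + 9/8| < (133/64)/x < ε.

N = (133/64)/ε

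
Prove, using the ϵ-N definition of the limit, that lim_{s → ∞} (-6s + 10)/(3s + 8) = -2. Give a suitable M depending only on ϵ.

M = (26/3)/ϵ

Fix ϵ > 0. We seek M > 0 such that s > M implies |(-6s + 10)/(3s + 8) + 2| < ϵ.
(-6s + 10)/(3s + 8) + 2 = (3(-6s + 10) − (-6)(3s + 8)) / (3(3s + 8)) = 78/(3(3s + 8)).
For s > 0 we have 3s + 8 > 3s, so |(-6s + 10)/(3s + 8) + 2| = 78/(3(3s + 8)) < 78/(3·3s) = (26/3)/s.
Thus |(-6s + 10)/(3s + 8) + 2| < ϵ whenever s > (26/3)/ϵ.
Take M = (26/3)/ϵ. If s > M then |(-6s + 10)/(3s + 8) + 2| < (26/3)/s < ϵ.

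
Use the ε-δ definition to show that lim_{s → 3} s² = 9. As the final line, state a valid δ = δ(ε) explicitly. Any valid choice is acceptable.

Suppose ε > 0. We seek δ > 0 with 0 < |s − 3| < δ ⇒ |s² − 9| < ε.
Factor: s² − 9 = (s − 3)(s + 3), so |s² − 9| = |s − 3|·|s + 3|.
Impose δ ≤ 2 so that |s| < 5; then |s + 3| ≤ 8.
Hence |s² − 9| ≤ 8|s − 3|, which is < ε once |s − 3| < ε/8.
Take δ = min(2, ε/8). If 0 < |s − 3| < δ then both bounds hold and |s² − 9| ≤ 8|s − 3| < 8·(ε/8) = ε.

δ = min(2, ε/8)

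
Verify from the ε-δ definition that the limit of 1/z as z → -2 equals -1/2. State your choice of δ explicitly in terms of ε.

δ = min(1, 2ε)

Suppose ε > 0. We seek δ > 0 such that 0 < |z + 2| < δ implies |1/z + 1/2| < ε.
|1/z + 1/2| = |-2 − z|/(2·|z|) = |z + 2|/(2|z|).
Require δ ≤ 1 so that |z| > 2 − 1 = 1, hence 2|z| > 2.
Then |1/z + 1/2| < |z + 2|/2, which is < ε when |z + 2| < 2ε.
Take δ = min(1, 2ε). Then 0 < |z + 2| < δ gives both |z + 2| < 1 and |z + 2| < 2ε, so |1/z + 1/2| < ε.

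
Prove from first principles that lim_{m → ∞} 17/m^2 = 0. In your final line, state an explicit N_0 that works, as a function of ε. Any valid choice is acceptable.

N_0 = (17/ε)^{1/2}

Fix ε > 0. For m ≥ 1, |17/m^2 − 0| = 17/m^2.
17/m^2 < ε ⇔ m^2 > 17/ε ⇔ m > (17/ε)^{1/2}.
Take N_0 = (17/ε)^{1/2}. Then m > N_0 implies 17/m^2 < ε.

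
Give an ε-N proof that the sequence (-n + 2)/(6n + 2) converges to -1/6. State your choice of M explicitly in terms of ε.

M = (7/18)/ε

Let ε > 0 be given. For n ≥ 1, |(-n + 2)/(6n + 2) + 1/6| = |14|/(6(6n + 2)) = 14/(6(6n + 2)).
Since 6n + 2 ≥ 6n for n ≥ 1, this is ≤ 14/(6·6n) = (7/18)/n.
So |(-n + 2)/(6n + 2) + 1/6| < ε whenever n > (7/18)/ε.
Take M = (7/18)/ε. If n > M then |(-n + 2)/(6n + 2) + 1/6| ≤ (7/18)/n < ε.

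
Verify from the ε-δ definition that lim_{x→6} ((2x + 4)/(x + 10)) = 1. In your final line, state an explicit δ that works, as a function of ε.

δ = min(8, 8ε)

Let ε > 0 be given. We want δ > 0 with 0 < |x − 6| < δ ⇒ |(2x + 4)/(x + 10) − 1| < ε.
Combining over a common denominator, (2x + 4)/(x + 10) − 1 = [(2x + 4)·16 − 16·(x + 10)] / [16·(x + 10)] = 16(x − 6) / (16(x + 10)).
So |(2x + 4)/(x + 10) − 1| = 16|x − 6| / (16·|x + 10|).
Restrict δ ≤ 8. Then |x − 6| < 8 gives |x + 10| = |(x − 6) + 16| ≥ 16 − 8 = 8.
Hence |(2x + 4)/(x + 10) − 1| < 16|x − 6|/(16·8) = (1/8)|x − 6|, which is < ε once |x − 6| < 8ε.
Take δ = min(8, 8ε). Then 0 < |x − 6| < δ forces both bounds, so |(2x + 4)/(x + 10) − 1| < ε.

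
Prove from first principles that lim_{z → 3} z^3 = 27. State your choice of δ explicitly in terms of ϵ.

δ = min(2, ϵ/49)

Fix ϵ > 0. We seek δ > 0 with 0 < |z − 3| < δ ⇒ |z^3 − 27| < ϵ.
Factor: z^3 − 27 = (z − 3)(z^2 + 3z + 9), so |z^3 − 27| = |z − 3|·|z^2 + 3z + 9|.
Restrict δ ≤ 2. Then |z − 3| < 2 gives |z| < 5, so by the triangle inequality |z^2 + 3z + 9| ≤ 5^2 + 3·5 + 9 = 49.
Hence |z^3 − 27| ≤ 49|z − 3|, which is < ϵ once |z − 3| < ϵ/49.
Take δ = min(2, ϵ/49). If 0 < |z − 3| < δ then both bounds hold and |z^3 − 27| ≤ 49|z − 3| < 49·(ϵ/49) = ϵ.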